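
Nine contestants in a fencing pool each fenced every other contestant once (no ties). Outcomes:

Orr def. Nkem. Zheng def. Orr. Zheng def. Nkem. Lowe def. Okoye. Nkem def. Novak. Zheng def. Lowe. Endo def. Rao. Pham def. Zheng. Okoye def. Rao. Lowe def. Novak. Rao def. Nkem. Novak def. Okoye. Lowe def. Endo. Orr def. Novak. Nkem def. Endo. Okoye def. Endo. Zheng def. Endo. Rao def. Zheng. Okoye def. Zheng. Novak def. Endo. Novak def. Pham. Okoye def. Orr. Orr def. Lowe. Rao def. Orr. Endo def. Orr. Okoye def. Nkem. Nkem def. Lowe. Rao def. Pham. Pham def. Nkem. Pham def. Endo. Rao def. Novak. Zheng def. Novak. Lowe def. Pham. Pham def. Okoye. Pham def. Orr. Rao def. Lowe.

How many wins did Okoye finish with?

Okoye's results: beat Orr, Endo, Nkem, Zheng, Rao; lost to Lowe, Novak, Pham.
That is 5 wins.

5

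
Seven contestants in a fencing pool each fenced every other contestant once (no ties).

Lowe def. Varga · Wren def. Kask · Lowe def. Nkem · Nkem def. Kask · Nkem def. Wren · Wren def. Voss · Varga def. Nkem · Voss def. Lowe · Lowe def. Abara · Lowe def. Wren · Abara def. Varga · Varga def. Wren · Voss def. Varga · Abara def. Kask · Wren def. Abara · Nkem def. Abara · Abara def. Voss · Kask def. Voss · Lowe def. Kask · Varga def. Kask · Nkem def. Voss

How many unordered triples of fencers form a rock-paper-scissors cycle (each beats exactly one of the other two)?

Win totals: Voss 2, Lowe 5, Kask 1, Wren 3, Abara 3, Varga 3, Nkem 4.
A fencer with w wins dominates both others in C(w,2) triples; summing gives 1 + 10 + 0 + 3 + 3 + 3 + 6 = 26 transitive triples.
Total triples C(7,3) = 35, so cyclic triples = 35 − 26 = 9.

9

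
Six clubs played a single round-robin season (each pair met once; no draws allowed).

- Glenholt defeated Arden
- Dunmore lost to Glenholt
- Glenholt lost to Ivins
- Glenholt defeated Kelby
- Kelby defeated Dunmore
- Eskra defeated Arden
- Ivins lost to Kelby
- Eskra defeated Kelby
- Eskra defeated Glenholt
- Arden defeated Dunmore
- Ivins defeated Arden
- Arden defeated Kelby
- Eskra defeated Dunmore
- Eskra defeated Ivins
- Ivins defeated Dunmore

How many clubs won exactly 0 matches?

1

Win totals: Ivins 3, Glenholt 3, Kelby 2, Eskra 5, Dunmore 0, Arden 2.
Exactly 0: Dunmore — 1 club.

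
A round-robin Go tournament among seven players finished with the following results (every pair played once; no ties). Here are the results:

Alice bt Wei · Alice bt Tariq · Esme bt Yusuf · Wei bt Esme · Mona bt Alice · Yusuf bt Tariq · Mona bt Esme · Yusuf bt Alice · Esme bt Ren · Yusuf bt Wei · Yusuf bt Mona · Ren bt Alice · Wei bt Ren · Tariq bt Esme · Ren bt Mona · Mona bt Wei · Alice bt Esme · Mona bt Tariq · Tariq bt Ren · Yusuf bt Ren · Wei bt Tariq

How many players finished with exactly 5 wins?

1

Win totals: Mona 4, Yusuf 5, Alice 3, Tariq 2, Wei 3, Esme 2, Ren 2.
Exactly 5: Yusuf — 1 player.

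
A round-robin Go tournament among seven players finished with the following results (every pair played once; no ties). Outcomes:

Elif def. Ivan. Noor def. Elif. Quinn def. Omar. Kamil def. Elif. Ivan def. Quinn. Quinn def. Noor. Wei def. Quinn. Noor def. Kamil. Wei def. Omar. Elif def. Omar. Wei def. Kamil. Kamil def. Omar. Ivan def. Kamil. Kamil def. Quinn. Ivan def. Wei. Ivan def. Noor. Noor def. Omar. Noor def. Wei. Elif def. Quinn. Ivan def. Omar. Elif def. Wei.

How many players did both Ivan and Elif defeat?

3

Ivan beat: Noor, Kamil, Wei, Omar, Quinn.
Elif beat: Wei, Ivan, Omar, Quinn.
Both beat: Wei, Omar, Quinn — 3.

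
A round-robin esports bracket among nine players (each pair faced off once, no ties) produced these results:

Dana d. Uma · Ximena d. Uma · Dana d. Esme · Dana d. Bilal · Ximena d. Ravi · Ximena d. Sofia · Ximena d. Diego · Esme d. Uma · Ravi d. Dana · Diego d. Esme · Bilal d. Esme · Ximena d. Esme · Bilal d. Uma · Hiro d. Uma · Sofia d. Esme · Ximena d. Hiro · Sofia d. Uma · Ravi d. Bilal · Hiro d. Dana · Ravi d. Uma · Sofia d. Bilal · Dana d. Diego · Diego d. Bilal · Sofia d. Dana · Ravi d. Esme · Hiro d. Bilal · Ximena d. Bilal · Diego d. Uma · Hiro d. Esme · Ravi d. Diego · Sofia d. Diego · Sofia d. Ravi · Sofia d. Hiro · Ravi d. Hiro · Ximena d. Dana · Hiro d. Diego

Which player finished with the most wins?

Win totals: Uma 0, Sofia 7, Hiro 5, Esme 1, Dana 4, Diego 3, Bilal 2, Ximena 8, Ravi 6.
Ximena leads with 8 wins (next highest: 7).

Ximena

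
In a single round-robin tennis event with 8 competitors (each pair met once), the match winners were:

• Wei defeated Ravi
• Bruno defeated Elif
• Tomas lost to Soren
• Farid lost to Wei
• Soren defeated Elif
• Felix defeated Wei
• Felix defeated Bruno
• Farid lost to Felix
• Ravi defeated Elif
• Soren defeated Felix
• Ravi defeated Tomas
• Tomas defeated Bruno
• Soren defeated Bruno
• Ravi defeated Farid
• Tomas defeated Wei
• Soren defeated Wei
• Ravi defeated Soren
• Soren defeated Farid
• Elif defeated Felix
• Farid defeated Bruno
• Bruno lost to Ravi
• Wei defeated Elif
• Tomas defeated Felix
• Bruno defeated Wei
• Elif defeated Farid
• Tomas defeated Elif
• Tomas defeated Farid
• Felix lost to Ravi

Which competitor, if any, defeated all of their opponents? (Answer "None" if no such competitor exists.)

None

Highest win total is Soren with 6 (out of 7 possible).
Soren lost to Ravi, so no competitor went undefeated.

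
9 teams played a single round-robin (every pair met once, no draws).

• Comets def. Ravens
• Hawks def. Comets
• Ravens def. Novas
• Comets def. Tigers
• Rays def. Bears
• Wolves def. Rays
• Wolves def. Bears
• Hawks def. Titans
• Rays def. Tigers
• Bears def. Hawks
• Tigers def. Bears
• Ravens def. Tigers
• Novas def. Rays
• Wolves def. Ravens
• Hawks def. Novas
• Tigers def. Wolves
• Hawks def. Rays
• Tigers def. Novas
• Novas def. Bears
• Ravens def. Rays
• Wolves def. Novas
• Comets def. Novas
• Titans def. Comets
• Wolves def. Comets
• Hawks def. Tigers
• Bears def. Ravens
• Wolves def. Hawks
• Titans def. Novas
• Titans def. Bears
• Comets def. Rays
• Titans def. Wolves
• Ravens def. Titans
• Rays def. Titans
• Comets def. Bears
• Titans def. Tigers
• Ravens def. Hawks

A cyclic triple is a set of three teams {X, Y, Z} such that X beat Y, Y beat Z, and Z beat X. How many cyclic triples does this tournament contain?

Win totals: Hawks 5, Wolves 6, Comets 5, Tigers 3, Rays 3, Ravens 5, Novas 2, Bears 2, Titans 5.
A team with w wins dominates both others in C(w,2) triples; summing gives 10 + 15 + 10 + 3 + 3 + 10 + 1 + 1 + 10 = 63 transitive triples.
Total triples C(9,3) = 84, so cyclic triples = 84 − 63 = 21.

21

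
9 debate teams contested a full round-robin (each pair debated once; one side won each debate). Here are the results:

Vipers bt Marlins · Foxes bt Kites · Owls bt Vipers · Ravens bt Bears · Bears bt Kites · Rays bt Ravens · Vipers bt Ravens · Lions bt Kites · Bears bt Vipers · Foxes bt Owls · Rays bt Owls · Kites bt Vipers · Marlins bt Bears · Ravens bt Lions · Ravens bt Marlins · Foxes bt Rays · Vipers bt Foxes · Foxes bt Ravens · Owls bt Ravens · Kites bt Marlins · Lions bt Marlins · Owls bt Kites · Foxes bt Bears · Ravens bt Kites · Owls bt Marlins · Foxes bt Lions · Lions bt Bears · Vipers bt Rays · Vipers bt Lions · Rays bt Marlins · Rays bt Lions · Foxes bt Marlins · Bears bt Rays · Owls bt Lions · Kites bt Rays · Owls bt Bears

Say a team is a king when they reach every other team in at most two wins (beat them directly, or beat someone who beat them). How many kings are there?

Ravens cannot reach Foxes, Owls in two steps.
Lions cannot reach Ravens, Foxes, Owls in two steps.
Marlins cannot reach Ravens, Lions, Foxes, Owls in two steps.
Rays cannot reach Foxes in two steps.
Kites reaches everyone (king).
Bears reaches everyone (king).
Foxes reaches everyone (king).
Owls reaches everyone (king).
Vipers reaches everyone (king).
Kings: Kites, Bears, Foxes, Owls, Vipers — 5.

5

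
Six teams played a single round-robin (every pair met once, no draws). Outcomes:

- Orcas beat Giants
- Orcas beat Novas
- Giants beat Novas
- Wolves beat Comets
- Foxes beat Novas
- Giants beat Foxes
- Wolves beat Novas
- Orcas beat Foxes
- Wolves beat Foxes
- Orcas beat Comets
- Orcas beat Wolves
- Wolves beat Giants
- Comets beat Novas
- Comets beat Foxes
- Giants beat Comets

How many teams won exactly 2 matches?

1

Win totals: Orcas 5, Foxes 1, Comets 2, Wolves 4, Giants 3, Novas 0.
Exactly 2: Comets — 1 team.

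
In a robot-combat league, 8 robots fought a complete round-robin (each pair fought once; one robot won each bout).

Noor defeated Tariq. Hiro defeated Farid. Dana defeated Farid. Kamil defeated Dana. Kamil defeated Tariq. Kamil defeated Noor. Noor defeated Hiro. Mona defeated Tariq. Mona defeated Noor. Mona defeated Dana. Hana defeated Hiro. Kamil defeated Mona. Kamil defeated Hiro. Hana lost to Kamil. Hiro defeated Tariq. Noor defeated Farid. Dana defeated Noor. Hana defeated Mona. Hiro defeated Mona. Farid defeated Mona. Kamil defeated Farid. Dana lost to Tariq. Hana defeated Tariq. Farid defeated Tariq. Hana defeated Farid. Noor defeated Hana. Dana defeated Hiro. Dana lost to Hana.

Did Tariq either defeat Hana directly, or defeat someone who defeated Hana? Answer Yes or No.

No

Tariq did not beat Hana directly.
Tariq beat Dana, but each of them lost to Hana. No two-step path.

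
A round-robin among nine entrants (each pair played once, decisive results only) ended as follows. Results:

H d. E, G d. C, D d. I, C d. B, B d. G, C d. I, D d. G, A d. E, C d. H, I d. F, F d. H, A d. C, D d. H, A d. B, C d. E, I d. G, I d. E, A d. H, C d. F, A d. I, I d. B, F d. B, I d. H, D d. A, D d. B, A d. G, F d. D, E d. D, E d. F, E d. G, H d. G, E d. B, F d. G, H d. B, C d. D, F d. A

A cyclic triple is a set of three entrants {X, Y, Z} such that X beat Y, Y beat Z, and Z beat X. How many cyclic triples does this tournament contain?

15

Win totals: A 6, B 1, C 6, D 5, E 4, F 5, G 1, H 3, I 5.
An entrant with w wins dominates both others in C(w,2) triples; summing gives 15 + 0 + 15 + 10 + 6 + 10 + 0 + 3 + 10 = 69 transitive triples.
Total triples C(9,3) = 84, so cyclic triples = 84 − 69 = 15.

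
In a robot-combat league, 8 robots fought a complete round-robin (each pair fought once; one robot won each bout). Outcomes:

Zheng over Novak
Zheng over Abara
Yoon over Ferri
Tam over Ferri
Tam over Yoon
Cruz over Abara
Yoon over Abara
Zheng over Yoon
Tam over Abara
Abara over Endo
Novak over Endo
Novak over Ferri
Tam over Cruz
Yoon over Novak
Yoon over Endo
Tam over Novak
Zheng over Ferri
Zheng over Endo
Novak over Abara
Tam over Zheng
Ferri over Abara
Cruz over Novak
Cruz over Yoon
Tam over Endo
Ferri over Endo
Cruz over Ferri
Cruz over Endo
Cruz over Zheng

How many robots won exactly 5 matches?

Win totals: Tam 7, Zheng 5, Yoon 4, Abara 1, Endo 0, Ferri 2, Novak 3, Cruz 6.
Exactly 5: Zheng — 1 robot.

1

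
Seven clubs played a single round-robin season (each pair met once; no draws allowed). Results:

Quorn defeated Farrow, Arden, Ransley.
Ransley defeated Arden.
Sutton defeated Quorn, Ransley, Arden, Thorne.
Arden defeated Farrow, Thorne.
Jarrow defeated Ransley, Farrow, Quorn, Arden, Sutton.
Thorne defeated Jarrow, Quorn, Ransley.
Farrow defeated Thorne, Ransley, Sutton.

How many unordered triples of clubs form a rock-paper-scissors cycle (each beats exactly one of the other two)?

9

Win totals: Sutton 4, Jarrow 5, Thorne 3, Quorn 3, Ransley 1, Arden 2, Farrow 3.
A club with w wins dominates both others in C(w,2) triples; summing gives 6 + 10 + 3 + 3 + 0 + 1 + 3 = 26 transitive triples.
Total triples C(7,3) = 35, so cyclic triples = 35 − 26 = 9.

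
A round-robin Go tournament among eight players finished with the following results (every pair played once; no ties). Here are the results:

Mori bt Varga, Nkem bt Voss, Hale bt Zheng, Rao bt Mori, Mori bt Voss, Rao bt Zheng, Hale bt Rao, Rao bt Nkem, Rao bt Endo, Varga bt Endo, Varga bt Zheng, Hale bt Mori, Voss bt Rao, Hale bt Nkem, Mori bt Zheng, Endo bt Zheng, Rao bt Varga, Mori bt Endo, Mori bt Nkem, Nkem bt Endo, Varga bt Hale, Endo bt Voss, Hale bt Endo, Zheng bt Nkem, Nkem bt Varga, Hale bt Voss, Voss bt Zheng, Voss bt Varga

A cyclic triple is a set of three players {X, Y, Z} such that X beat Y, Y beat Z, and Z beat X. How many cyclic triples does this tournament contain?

11

Win totals: Hale 6, Nkem 3, Voss 3, Mori 5, Rao 5, Varga 3, Endo 2, Zheng 1.
A player with w wins dominates both others in C(w,2) triples; summing gives 15 + 3 + 3 + 10 + 10 + 3 + 1 + 0 = 45 transitive triples.
Total triples C(8,3) = 56, so cyclic triples = 56 − 45 = 11.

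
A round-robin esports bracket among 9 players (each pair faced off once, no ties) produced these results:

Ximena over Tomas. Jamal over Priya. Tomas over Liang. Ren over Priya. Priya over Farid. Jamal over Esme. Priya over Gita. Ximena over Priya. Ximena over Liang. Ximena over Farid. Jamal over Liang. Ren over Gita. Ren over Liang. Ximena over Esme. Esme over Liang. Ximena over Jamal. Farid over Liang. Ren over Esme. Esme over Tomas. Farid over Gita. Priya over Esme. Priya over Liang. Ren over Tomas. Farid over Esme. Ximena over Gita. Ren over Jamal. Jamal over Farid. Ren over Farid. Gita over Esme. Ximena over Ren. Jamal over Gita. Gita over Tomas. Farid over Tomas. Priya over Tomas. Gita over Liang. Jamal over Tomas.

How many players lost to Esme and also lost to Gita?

2

Esme beat: Liang, Tomas.
Gita beat: Esme, Liang, Tomas.
Both beat: Liang, Tomas — 2.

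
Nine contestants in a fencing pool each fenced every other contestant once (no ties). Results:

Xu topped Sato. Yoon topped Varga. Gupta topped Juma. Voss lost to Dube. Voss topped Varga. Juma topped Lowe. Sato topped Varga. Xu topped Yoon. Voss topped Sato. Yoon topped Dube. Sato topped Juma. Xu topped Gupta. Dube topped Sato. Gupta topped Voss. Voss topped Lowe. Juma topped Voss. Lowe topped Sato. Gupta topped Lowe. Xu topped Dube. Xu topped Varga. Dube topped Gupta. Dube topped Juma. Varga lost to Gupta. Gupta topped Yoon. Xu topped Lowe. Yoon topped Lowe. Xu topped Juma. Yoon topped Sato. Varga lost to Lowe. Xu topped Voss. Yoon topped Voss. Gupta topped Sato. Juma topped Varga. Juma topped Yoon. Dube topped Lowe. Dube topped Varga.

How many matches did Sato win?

2

Sato's results: beat Juma, Varga; lost to Xu, Gupta, Voss, Dube, Yoon, Lowe.
That is 2 wins.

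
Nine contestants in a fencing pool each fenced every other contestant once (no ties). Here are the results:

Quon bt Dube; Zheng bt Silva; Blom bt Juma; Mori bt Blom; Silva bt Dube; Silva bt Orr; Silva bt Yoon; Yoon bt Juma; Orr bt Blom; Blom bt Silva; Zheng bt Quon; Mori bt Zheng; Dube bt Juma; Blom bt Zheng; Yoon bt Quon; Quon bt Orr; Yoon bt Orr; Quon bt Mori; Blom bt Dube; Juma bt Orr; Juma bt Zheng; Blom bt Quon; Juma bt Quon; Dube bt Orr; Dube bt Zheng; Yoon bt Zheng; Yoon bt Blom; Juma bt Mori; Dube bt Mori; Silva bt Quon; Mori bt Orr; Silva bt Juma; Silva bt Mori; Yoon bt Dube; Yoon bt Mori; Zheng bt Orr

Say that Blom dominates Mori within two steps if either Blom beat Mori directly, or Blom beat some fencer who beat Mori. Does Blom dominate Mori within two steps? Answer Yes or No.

Yes

Blom did not beat Mori directly.
Blom beat Silva, Juma, Quon, Zheng, Dube. Of those, Silva beat Mori.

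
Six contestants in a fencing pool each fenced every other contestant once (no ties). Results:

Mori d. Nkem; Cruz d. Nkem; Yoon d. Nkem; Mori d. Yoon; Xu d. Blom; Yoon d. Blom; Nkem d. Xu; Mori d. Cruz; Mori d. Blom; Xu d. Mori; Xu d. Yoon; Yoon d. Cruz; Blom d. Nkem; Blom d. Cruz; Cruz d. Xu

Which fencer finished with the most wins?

Mori

Win totals: Nkem 1, Blom 2, Cruz 2, Yoon 3, Xu 3, Mori 4.
Mori leads with 4 wins (next highest: 3).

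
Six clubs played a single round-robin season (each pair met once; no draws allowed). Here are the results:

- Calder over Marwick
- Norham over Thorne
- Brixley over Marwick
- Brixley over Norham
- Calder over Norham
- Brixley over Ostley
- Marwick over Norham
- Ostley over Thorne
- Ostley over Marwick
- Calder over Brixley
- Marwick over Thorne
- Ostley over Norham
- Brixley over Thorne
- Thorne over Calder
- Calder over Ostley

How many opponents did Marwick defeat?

Marwick's results: beat Norham, Thorne; lost to Ostley, Brixley, Calder.
That is 2 wins.

2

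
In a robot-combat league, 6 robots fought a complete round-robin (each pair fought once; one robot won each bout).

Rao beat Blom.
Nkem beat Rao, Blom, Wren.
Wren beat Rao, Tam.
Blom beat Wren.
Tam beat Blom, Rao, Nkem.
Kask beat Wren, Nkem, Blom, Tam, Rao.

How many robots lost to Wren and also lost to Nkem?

Wren beat: Tam, Rao.
Nkem beat: Blom, Rao, Wren.
Both beat: Rao — 1.

1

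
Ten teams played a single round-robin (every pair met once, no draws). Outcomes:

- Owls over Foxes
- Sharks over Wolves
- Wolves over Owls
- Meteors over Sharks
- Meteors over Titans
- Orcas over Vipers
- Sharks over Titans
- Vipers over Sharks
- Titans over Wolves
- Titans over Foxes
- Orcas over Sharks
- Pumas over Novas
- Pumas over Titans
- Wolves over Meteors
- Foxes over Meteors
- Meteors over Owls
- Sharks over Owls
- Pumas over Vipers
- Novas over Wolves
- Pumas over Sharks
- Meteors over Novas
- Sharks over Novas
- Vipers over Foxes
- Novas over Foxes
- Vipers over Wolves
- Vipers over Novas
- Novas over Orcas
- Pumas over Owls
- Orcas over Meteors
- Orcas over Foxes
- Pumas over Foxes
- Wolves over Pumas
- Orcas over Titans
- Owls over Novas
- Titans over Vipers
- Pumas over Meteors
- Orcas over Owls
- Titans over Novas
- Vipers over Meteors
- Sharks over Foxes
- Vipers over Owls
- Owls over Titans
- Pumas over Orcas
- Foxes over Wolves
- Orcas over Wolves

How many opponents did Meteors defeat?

4

Meteors' results: beat Titans, Novas, Sharks, Owls; lost to Vipers, Orcas, Foxes, Pumas, Wolves.
That is 4 wins.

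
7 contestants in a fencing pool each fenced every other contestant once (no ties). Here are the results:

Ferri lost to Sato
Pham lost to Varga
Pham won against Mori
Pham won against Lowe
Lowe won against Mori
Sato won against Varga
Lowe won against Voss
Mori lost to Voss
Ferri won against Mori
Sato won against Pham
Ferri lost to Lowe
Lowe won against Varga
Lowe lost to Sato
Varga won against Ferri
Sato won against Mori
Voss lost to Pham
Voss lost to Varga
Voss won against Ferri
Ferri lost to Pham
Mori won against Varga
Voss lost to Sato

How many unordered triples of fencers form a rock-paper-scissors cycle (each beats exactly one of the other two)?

Win totals: Pham 4, Ferri 1, Voss 2, Mori 1, Lowe 4, Sato 6, Varga 3.
A fencer with w wins dominates both others in C(w,2) triples; summing gives 6 + 0 + 1 + 0 + 6 + 15 + 3 = 31 transitive triples.
Total triples C(7,3) = 35, so cyclic triples = 35 − 31 = 4.

4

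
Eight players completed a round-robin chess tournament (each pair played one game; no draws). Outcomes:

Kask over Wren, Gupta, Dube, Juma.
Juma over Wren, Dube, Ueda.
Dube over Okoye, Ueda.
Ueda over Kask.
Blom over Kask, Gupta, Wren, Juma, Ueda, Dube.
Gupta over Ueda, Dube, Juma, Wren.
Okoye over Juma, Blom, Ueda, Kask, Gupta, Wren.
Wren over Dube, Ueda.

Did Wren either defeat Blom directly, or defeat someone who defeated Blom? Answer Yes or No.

Wren did not beat Blom directly.
Wren beat Ueda, Dube, but each of them lost to Blom. No two-step path.

No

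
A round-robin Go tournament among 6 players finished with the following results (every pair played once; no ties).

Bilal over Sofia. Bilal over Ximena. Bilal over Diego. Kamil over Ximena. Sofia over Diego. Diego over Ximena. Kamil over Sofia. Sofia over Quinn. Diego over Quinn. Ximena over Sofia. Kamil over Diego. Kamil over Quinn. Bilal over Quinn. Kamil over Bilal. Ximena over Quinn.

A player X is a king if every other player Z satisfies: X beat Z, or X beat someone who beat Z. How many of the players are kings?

1

Sofia cannot reach Bilal, Kamil in two steps.
Bilal cannot reach Kamil in two steps.
Quinn cannot reach Sofia, Bilal, Diego, Kamil, Ximena in two steps.
Diego cannot reach Bilal, Kamil in two steps.
Kamil reaches everyone (king).
Ximena cannot reach Bilal, Kamil in two steps.
Kings: Kamil — 1.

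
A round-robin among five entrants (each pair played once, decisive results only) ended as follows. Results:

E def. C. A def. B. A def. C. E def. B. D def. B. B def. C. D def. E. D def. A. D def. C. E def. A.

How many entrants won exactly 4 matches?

Win totals: A 2, B 1, C 0, D 4, E 3.
Exactly 4: D — 1 entrant.

1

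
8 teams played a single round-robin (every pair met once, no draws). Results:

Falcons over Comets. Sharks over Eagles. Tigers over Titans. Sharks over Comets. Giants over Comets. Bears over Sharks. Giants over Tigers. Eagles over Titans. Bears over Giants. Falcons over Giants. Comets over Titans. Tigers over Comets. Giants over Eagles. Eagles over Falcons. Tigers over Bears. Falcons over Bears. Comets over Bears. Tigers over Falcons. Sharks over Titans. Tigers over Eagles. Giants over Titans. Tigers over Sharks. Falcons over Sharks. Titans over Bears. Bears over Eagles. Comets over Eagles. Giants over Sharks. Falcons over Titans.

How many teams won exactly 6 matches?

Win totals: Eagles 2, Comets 3, Giants 5, Tigers 6, Sharks 3, Titans 1, Bears 3, Falcons 5.
Exactly 6: Tigers — 1 team.

1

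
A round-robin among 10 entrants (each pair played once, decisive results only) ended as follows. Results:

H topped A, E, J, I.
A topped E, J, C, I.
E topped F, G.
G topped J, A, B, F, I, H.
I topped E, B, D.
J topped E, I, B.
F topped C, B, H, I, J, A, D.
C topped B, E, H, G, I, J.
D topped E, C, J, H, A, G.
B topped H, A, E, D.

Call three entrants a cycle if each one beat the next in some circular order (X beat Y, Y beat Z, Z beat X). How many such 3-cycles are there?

29

Win totals: A 4, B 4, C 6, D 6, E 2, F 7, G 6, H 4, I 3, J 3.
An entrant with w wins dominates both others in C(w,2) triples; summing gives 6 + 6 + 15 + 15 + 1 + 21 + 15 + 6 + 3 + 3 = 91 transitive triples.
Total triples C(10,3) = 120, so cyclic triples = 120 − 91 = 29.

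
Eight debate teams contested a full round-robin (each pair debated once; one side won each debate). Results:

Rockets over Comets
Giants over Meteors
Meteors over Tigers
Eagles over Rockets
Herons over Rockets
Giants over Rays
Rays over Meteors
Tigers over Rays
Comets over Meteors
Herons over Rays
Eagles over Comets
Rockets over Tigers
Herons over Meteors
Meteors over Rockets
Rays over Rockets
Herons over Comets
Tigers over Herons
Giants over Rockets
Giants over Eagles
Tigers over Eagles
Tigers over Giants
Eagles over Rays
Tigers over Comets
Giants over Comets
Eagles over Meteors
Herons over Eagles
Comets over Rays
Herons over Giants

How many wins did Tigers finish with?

Tigers' results: beat Herons, Comets, Eagles, Rays, Giants; lost to Meteors, Rockets.
That is 5 wins.

5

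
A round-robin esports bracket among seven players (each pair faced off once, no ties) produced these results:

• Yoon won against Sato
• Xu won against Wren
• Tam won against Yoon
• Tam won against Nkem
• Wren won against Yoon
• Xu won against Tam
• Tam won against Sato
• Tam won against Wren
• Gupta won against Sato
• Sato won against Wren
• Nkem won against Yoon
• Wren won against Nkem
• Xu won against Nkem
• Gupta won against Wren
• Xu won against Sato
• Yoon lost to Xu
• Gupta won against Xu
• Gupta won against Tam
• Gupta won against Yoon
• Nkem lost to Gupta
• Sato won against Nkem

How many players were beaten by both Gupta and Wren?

2

Gupta beat: Yoon, Nkem, Xu, Wren, Tam, Sato.
Wren beat: Yoon, Nkem.
Both beat: Yoon, Nkem — 2.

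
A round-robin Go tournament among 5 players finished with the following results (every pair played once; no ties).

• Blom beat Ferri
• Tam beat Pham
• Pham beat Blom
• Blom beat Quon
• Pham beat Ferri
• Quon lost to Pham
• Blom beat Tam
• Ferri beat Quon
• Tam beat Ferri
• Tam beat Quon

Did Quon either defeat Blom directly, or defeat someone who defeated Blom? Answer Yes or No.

Quon did not beat Blom directly.
Quon beat no one, so there is no intermediate player.

No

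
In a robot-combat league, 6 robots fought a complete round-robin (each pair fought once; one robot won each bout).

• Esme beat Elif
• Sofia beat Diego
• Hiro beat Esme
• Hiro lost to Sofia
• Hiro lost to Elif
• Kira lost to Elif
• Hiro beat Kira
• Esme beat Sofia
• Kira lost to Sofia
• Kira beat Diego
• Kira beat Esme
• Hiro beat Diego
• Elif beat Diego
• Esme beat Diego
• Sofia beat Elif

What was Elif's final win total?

Elif's results: beat Diego, Hiro, Kira; lost to Esme, Sofia.
That is 3 wins.

3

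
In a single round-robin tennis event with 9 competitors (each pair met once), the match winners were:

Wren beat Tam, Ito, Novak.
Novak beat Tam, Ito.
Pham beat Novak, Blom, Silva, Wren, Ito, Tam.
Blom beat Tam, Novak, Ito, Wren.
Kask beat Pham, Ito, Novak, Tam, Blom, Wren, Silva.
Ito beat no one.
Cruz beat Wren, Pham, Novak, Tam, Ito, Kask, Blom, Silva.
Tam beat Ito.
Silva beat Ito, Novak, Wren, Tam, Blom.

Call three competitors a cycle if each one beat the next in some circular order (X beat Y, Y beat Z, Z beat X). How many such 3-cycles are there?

Win totals: Cruz 8, Pham 6, Silva 5, Kask 7, Tam 1, Novak 2, Wren 3, Ito 0, Blom 4.
A competitor with w wins dominates both others in C(w,2) triples; summing gives 28 + 15 + 10 + 21 + 0 + 1 + 3 + 0 + 6 = 84 transitive triples.
Total triples C(9,3) = 84, so cyclic triples = 84 − 84 = 0.

0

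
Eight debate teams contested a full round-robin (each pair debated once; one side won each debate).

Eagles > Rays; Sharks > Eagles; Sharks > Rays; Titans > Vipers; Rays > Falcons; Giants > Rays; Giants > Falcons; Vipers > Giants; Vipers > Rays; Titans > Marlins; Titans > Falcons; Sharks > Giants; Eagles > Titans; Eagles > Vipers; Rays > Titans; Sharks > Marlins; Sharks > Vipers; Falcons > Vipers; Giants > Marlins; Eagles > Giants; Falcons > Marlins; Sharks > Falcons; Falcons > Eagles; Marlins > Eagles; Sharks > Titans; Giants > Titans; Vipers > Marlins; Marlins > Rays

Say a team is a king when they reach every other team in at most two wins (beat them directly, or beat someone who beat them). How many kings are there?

Vipers cannot reach Sharks in two steps.
Rays cannot reach Giants, Sharks in two steps.
Giants cannot reach Sharks in two steps.
Titans cannot reach Sharks in two steps.
Marlins cannot reach Sharks in two steps.
Eagles cannot reach Sharks in two steps.
Falcons cannot reach Sharks in two steps.
Sharks reaches everyone (king).
Kings: Sharks — 1.

1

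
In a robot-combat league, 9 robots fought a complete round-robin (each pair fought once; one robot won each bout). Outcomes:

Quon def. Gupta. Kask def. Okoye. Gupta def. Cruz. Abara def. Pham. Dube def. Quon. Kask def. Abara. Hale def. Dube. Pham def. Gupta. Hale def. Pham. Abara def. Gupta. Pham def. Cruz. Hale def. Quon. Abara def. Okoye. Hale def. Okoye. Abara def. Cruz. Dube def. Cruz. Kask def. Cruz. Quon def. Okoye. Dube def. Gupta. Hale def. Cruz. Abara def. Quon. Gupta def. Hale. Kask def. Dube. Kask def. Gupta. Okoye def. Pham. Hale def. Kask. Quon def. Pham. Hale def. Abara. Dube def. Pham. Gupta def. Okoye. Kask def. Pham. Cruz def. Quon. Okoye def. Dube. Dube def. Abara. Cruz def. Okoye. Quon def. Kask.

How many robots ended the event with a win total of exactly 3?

1

Win totals: Pham 2, Abara 5, Gupta 3, Cruz 2, Okoye 2, Hale 7, Quon 4, Dube 5, Kask 6.
Exactly 3: Gupta — 1 robot.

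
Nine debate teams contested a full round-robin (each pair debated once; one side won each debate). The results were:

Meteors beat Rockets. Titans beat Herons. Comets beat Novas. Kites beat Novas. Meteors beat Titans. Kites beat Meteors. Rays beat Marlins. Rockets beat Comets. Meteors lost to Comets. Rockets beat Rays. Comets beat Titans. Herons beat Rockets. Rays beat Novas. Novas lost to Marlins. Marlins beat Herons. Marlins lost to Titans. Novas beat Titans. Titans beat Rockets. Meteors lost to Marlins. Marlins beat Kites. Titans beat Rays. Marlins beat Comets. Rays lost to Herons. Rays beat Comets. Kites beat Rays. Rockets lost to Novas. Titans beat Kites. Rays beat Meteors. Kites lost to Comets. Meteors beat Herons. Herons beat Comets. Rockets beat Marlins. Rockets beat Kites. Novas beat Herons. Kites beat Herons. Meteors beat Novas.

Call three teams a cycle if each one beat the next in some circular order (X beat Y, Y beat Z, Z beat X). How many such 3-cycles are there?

28

Win totals: Kites 4, Marlins 5, Rays 4, Rockets 4, Herons 3, Comets 4, Meteors 4, Novas 3, Titans 5.
A team with w wins dominates both others in C(w,2) triples; summing gives 6 + 10 + 6 + 6 + 3 + 6 + 6 + 3 + 10 = 56 transitive triples.
Total triples C(9,3) = 84, so cyclic triples = 84 − 56 = 28.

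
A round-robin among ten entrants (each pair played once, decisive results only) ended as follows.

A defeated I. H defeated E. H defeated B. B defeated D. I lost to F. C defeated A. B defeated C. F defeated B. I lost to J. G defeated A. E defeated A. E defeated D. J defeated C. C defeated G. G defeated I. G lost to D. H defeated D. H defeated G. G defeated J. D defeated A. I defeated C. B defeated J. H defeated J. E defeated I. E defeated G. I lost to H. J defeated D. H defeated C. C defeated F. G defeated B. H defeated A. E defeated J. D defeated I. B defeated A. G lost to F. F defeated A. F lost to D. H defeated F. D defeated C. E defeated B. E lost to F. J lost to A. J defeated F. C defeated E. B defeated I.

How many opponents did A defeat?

A's results: beat I, J; lost to B, C, D, E, F, G, H.
That is 2 wins.

2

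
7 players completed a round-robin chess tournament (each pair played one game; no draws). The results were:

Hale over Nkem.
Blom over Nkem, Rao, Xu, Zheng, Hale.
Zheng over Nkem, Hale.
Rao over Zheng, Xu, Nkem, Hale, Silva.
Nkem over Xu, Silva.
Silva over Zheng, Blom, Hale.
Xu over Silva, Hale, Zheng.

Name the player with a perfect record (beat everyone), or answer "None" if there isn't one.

None

Highest win total is Rao with 5 (out of 6 possible).
Rao lost to Blom, so no player went undefeated.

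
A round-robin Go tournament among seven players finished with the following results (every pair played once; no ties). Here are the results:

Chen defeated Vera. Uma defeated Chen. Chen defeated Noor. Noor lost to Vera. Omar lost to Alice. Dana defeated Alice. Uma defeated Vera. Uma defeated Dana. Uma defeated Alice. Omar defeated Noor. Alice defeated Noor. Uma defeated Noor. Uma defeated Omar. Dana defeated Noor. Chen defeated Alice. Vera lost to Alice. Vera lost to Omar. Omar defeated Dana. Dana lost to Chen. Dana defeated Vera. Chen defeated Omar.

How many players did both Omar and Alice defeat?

Omar beat: Noor, Vera, Dana.
Alice beat: Noor, Vera, Omar.
Both beat: Noor, Vera — 2.

2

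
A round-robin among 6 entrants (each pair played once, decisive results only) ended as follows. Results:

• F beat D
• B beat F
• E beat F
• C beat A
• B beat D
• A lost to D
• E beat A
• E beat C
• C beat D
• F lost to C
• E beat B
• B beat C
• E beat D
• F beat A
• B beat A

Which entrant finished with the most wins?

E

Win totals: A 0, B 4, C 3, D 1, E 5, F 2.
E leads with 5 wins (next highest: 4).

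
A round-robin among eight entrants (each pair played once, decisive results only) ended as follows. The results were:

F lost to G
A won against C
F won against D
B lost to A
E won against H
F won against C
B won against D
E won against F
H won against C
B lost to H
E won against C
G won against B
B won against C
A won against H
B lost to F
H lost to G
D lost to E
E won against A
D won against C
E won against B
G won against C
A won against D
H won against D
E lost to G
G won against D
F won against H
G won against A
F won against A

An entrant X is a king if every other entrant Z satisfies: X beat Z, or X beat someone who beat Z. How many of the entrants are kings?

A cannot reach E, F, G in two steps.
B cannot reach A, E, F, G, H in two steps.
C cannot reach A, B, D, E, F, G, H in two steps.
D cannot reach A, B, E, F, G, H in two steps.
E cannot reach G in two steps.
F cannot reach E, G in two steps.
G reaches everyone (king).
H cannot reach A, E, F, G in two steps.
Kings: G — 1.

1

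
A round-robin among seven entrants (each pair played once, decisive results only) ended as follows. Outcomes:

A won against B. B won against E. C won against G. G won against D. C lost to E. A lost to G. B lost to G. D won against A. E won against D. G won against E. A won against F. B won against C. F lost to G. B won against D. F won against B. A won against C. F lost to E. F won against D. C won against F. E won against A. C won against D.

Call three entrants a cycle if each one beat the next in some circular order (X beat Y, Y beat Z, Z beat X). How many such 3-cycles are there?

Win totals: A 3, B 3, C 3, D 1, E 4, F 2, G 5.
An entrant with w wins dominates both others in C(w,2) triples; summing gives 3 + 3 + 3 + 0 + 6 + 1 + 10 = 26 transitive triples.
Total triples C(7,3) = 35, so cyclic triples = 35 − 26 = 9.

9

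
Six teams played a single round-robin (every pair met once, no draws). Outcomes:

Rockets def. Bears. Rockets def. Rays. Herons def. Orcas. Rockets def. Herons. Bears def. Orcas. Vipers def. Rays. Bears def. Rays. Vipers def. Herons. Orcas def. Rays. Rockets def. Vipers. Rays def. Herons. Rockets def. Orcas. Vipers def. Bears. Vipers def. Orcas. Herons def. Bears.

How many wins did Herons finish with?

Herons' results: beat Orcas, Bears; lost to Vipers, Rockets, Rays.
That is 2 wins.

2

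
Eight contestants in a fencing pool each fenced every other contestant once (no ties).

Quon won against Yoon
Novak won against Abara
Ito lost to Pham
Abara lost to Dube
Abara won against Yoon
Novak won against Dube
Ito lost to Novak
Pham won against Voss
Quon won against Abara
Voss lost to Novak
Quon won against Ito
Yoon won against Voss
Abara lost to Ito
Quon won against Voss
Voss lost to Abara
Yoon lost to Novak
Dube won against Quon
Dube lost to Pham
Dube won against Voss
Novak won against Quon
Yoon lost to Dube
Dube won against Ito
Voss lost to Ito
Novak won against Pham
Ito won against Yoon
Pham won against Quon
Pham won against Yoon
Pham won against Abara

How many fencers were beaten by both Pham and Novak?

Pham beat: Dube, Quon, Ito, Abara, Voss, Yoon.
Novak beat: Pham, Dube, Quon, Ito, Abara, Voss, Yoon.
Both beat: Dube, Quon, Ito, Abara, Voss, Yoon — 6.

6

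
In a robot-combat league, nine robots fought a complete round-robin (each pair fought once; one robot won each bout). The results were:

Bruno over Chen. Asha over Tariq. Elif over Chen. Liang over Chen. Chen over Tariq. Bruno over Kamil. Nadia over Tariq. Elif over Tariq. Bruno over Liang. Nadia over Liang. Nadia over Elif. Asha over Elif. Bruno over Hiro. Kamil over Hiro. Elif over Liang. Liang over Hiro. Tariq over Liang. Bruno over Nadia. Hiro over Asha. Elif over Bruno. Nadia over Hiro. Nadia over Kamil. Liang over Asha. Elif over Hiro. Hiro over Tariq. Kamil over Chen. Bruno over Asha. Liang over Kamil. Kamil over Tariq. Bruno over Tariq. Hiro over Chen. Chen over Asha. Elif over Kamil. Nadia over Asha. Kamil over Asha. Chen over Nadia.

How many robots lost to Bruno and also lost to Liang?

4

Bruno beat: Nadia, Liang, Asha, Hiro, Kamil, Tariq, Chen.
Liang beat: Asha, Hiro, Kamil, Chen.
Both beat: Asha, Hiro, Kamil, Chen — 4.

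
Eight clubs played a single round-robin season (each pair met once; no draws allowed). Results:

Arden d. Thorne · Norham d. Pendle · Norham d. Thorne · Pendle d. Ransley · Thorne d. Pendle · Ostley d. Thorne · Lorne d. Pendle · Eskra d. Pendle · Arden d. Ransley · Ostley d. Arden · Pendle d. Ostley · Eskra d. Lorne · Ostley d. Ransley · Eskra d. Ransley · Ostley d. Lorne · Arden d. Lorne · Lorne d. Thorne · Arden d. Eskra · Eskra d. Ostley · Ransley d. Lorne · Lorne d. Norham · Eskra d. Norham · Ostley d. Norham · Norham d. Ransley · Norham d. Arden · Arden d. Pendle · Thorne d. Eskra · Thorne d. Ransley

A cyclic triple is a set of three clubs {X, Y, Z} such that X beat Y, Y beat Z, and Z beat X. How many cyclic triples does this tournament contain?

Win totals: Arden 5, Pendle 2, Thorne 3, Norham 4, Ransley 1, Lorne 3, Ostley 5, Eskra 5.
A club with w wins dominates both others in C(w,2) triples; summing gives 10 + 1 + 3 + 6 + 0 + 3 + 10 + 10 = 43 transitive triples.
Total triples C(8,3) = 56, so cyclic triples = 56 − 43 = 13.

13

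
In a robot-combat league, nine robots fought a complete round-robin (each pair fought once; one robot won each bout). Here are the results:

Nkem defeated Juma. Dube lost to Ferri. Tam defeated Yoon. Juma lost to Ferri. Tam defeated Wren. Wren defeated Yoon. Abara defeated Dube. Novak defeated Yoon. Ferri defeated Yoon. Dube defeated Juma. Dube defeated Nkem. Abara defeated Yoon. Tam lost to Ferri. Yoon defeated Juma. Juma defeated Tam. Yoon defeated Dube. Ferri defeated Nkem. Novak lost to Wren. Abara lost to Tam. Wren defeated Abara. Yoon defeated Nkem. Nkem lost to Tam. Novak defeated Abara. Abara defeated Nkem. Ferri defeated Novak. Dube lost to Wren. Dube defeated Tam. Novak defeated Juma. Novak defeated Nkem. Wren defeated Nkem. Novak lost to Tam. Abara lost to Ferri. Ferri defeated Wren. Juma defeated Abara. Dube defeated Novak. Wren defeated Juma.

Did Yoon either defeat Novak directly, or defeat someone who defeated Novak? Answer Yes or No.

Yes

Yoon did not beat Novak directly.
Yoon beat Dube, Juma, Nkem. Of those, Dube beat Novak.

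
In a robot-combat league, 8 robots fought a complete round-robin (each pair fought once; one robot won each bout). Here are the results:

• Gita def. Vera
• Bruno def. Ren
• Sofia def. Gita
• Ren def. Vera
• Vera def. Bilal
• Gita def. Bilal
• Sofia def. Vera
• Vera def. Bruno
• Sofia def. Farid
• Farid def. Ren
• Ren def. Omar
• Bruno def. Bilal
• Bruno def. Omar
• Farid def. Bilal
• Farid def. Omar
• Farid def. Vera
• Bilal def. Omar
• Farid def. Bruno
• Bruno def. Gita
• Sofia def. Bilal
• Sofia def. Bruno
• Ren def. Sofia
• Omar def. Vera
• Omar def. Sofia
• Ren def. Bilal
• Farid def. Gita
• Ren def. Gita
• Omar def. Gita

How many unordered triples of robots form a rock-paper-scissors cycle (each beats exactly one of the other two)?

Win totals: Farid 6, Gita 2, Bilal 1, Ren 5, Vera 2, Bruno 4, Sofia 5, Omar 3.
A robot with w wins dominates both others in C(w,2) triples; summing gives 15 + 1 + 0 + 10 + 1 + 6 + 10 + 3 = 46 transitive triples.
Total triples C(8,3) = 56, so cyclic triples = 56 − 46 = 10.

10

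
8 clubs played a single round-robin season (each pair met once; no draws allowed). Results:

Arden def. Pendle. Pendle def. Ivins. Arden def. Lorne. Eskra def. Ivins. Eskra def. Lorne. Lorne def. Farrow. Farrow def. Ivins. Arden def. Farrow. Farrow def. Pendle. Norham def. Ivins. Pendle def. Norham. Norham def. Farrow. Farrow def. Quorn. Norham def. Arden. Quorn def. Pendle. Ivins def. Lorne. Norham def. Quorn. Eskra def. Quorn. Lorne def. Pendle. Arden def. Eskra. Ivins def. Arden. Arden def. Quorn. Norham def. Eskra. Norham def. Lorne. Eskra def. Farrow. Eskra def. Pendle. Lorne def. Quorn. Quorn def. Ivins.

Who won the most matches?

Norham

Win totals: Pendle 2, Quorn 2, Ivins 2, Norham 6, Arden 5, Farrow 3, Lorne 3, Eskra 5.
Norham leads with 6 wins (next highest: 5).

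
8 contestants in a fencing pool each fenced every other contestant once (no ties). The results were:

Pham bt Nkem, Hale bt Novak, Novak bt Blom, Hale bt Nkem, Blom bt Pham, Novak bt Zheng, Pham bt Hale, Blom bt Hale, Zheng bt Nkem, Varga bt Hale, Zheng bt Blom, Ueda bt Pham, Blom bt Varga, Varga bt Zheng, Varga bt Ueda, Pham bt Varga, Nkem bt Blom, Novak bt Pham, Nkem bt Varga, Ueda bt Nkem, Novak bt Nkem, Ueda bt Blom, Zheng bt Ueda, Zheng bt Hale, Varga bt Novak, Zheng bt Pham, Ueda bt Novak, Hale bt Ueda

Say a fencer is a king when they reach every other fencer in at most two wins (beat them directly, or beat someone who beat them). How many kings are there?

8

Ueda reaches everyone (king).
Pham reaches everyone (king).
Varga reaches everyone (king).
Zheng reaches everyone (king).
Nkem reaches everyone (king).
Blom reaches everyone (king).
Novak reaches everyone (king).
Hale reaches everyone (king).
Kings: Ueda, Pham, Varga, Zheng, Nkem, Blom, Novak, Hale — 8.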